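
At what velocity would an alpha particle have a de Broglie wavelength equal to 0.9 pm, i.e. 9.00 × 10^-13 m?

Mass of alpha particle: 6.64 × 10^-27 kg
1.11 × 10^5 m/s

From λ = h/(mv), solve for v:

v = h/(mλ)
v = (6.626 × 10^-34 J·s) / (6.64 × 10^-27 kg × 9.00 × 10^-13 m)
v = 1.11 × 10^5 m/s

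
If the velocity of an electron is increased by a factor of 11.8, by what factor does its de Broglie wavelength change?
The wavelength decreases by a factor of 11.8.

From λ = h/(mv), the wavelength is inversely proportional to velocity:

λ ∝ 1/v

If v → 11.8v, then λ → λ/11.8

When velocity is increased by a factor of 11.8, the wavelength decreases by a factor of 11.8.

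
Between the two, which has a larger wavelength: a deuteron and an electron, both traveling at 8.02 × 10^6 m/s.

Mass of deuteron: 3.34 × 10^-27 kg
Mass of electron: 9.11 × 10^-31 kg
The electron has the longer wavelength.

Using λ = h/(mv), since both particles have the same velocity, the wavelength depends only on mass.

For deuteron: λ₁ = h/(m₁v) = 2.47 × 10^-14 m
For electron: λ₂ = h/(m₂v) = 9.07 × 10^-11 m

Since λ ∝ 1/m at constant velocity, the lighter particle has the longer wavelength.

The electron has the longer de Broglie wavelength.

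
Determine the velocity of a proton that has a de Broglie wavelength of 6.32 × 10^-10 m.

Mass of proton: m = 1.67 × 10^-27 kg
6.28 × 10^2 m/s

From the de Broglie relation λ = h/(mv), we solve for v:

v = h/(mλ)
v = (6.626 × 10^-34 J·s) / (1.67 × 10^-27 kg × 6.32 × 10^-10 m)
v = 6.28 × 10^2 m/s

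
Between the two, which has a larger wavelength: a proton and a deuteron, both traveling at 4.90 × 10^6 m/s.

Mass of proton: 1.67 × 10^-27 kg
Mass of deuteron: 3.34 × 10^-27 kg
The proton has the longer wavelength.

Using λ = h/(mv), since both particles have the same velocity, the wavelength depends only on mass.

For proton: λ₁ = h/(m₁v) = 8.10 × 10^-14 m
For deuteron: λ₂ = h/(m₂v) = 4.05 × 10^-14 m

Since λ ∝ 1/m at constant velocity, the lighter particle has the longer wavelength.

The proton has the longer de Broglie wavelength.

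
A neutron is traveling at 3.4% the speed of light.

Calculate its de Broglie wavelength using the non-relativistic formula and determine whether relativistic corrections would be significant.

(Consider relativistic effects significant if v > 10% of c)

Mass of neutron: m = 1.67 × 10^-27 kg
No, relativistic corrections are not needed.

Using the non-relativistic de Broglie formula λ = h/(mv):

v = 3.4% × c = 1.019 × 10^7 m/s

λ = h/(mv)
λ = (6.626 × 10^-34 J·s) / (1.67 × 10^-27 kg × 1.019 × 10^7 m/s)
λ = 3.89 × 10^-14 m

Since v = 3.4% of c < 10% of c, relativistic corrections are NOT significant and this non-relativistic result is a good approximation.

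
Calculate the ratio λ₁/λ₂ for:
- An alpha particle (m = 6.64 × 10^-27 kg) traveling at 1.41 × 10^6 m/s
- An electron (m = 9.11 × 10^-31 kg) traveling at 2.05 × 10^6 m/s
λ₁/λ₂ = 1.99 × 10^-4

Using λ = h/(mv):

λ₁ = h/(m₁v₁) = 7.08 × 10^-14 m
λ₂ = h/(m₂v₂) = 3.55 × 10^-10 m

Ratio λ₁/λ₂ = (m₂v₂)/(m₁v₁)
         = (9.11 × 10^-31 kg × 2.05 × 10^6 m/s) / (6.64 × 10^-27 kg × 1.41 × 10^6 m/s)
         = 1.99 × 10^-4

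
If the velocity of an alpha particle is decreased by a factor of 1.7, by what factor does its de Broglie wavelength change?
The wavelength increases by a factor of 1.7.

From λ = h/(mv), the wavelength is inversely proportional to velocity:

λ ∝ 1/v

If v → v/1.7, then λ → 1.7λ

When velocity is decreased by a factor of 1.7, the wavelength increases by a factor of 1.7.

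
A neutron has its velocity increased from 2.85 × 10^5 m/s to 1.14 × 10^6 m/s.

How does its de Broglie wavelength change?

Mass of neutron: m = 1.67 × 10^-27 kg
The wavelength decreases by a factor of 4.

Using λ = h/(mv):

Initial wavelength: λ₁ = h/(mv₁) = 1.39 × 10^-12 m
Final wavelength: λ₂ = h/(mv₂) = 3.48 × 10^-13 m

Since λ ∝ 1/v, when velocity increases by a factor of 4, the wavelength decreases by a factor of 4.

λ₂/λ₁ = v₁/v₂ = 1/4

The wavelength decreases by a factor of 4.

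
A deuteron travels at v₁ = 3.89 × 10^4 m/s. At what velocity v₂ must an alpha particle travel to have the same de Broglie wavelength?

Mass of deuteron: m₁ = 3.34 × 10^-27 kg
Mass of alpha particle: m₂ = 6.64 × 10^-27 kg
v₂ = 1.96 × 10^4 m/s

For equal de Broglie wavelengths: λ₁ = λ₂

h/(m₁v₁) = h/(m₂v₂)
m₁v₁ = m₂v₂
v₂ = v₁ · (m₁/m₂)

v₂ = 3.89 × 10^4 m/s × (3.34 × 10^-27 kg / 6.64 × 10^-27 kg)
v₂ = 1.96 × 10^4 m/s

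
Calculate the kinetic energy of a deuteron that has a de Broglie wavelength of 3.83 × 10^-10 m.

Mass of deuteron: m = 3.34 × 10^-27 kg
4.48 × 10^-22 J (or 2.80 × 10^-3 eV)

From λ = h/√(2mKE), we solve for KE:

λ² = h²/(2mKE)
KE = h²/(2mλ²)
KE = (6.626 × 10^-34 J·s)² / (2 × 3.34 × 10^-27 kg × (3.83 × 10^-10 m)²)
KE = 4.48 × 10^-22 J
KE = 2.80 × 10^-3 eV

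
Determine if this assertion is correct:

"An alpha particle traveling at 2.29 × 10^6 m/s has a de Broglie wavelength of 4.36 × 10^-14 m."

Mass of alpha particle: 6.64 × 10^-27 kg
True

The claim is correct.

Using λ = h/(mv):
λ = (6.626 × 10^-34 J·s) / (6.64 × 10^-27 kg × 2.29 × 10^6 m/s)
λ = 4.36 × 10^-14 m

This matches the claimed value.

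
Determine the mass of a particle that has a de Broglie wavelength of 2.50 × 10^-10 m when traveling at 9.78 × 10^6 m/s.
2.71 × 10^-31 kg

From the de Broglie relation λ = h/(mv), we solve for m:

m = h/(λv)
m = (6.626 × 10^-34 J·s) / (2.50 × 10^-10 m × 9.78 × 10^6 m/s)
m = 2.71 × 10^-31 kg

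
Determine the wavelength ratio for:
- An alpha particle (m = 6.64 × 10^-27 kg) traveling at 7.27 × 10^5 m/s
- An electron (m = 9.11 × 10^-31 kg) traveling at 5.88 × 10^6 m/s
λ₁/λ₂ = 1.11 × 10^-3

Using λ = h/(mv):

λ₁ = h/(m₁v₁) = 1.37 × 10^-13 m
λ₂ = h/(m₂v₂) = 1.24 × 10^-10 m

Ratio λ₁/λ₂ = (m₂v₂)/(m₁v₁)
         = (9.11 × 10^-31 kg × 5.88 × 10^6 m/s) / (6.64 × 10^-27 kg × 7.27 × 10^5 m/s)
         = 1.11 × 10^-3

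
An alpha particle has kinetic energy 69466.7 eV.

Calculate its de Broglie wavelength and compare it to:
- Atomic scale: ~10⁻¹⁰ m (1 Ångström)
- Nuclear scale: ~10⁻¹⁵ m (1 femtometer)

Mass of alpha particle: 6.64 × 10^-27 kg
λ = 5.45 × 10^-14 m, which is between nuclear and atomic scales.

Using λ = h/√(2mKE):

KE = 69466.7 eV = 1.113 × 10^-14 J

λ = h/√(2mKE)
λ = (6.626 × 10^-34 J·s) / √(2 × 6.64 × 10^-27 kg × 1.113 × 10^-14 J)
λ = 5.45 × 10^-14 m

Comparison:
- Atomic scale (10⁻¹⁰ m): λ is 0.00055× this size
- Nuclear scale (10⁻¹⁵ m): λ is 55× this size

The wavelength is between nuclear and atomic scales.

This wavelength is appropriate for probing atomic structure but too large for nuclear physics experiments.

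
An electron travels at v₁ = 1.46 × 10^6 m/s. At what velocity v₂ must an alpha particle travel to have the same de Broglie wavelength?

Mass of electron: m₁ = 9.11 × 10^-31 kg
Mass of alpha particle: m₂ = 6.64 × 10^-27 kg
v₂ = 2.00 × 10^2 m/s

For equal de Broglie wavelengths: λ₁ = λ₂

h/(m₁v₁) = h/(m₂v₂)
m₁v₁ = m₂v₂
v₂ = v₁ · (m₁/m₂)

v₂ = 1.46 × 10^6 m/s × (9.11 × 10^-31 kg / 6.64 × 10^-27 kg)
v₂ = 2.00 × 10^2 m/s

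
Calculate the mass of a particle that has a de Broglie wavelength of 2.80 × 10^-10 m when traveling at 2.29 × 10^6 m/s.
1.03 × 10^-30 kg

From the de Broglie relation λ = h/(mv), we solve for m:

m = h/(λv)
m = (6.626 × 10^-34 J·s) / (2.80 × 10^-10 m × 2.29 × 10^6 m/s)
m = 1.03 × 10^-30 kg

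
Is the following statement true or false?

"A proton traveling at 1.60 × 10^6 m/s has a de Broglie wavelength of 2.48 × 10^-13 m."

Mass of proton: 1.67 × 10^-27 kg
True

The claim is correct.

Using λ = h/(mv):
λ = (6.626 × 10^-34 J·s) / (1.67 × 10^-27 kg × 1.60 × 10^6 m/s)
λ = 2.48 × 10^-13 m

This matches the claimed value.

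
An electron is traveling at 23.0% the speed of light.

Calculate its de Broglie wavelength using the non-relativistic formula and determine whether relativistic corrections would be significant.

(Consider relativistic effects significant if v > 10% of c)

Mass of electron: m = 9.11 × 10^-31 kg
Yes, relativistic corrections are needed.

Using the non-relativistic de Broglie formula λ = h/(mv):

v = 23.0% × c = 6.895 × 10^7 m/s

λ = h/(mv)
λ = (6.626 × 10^-34 J·s) / (9.11 × 10^-31 kg × 6.895 × 10^7 m/s)
λ = 1.05 × 10^-11 m

Since v = 23.0% of c > 10% of c, relativistic corrections ARE significant and the actual wavelength would differ from this non-relativistic estimate.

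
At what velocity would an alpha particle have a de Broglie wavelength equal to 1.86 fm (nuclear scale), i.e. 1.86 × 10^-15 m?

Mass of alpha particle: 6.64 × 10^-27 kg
5.37 × 10^7 m/s

From λ = h/(mv), solve for v:

v = h/(mλ)
v = (6.626 × 10^-34 J·s) / (6.64 × 10^-27 kg × 1.86 × 10^-15 m)
v = 5.37 × 10^7 m/s

Note: This velocity is 17.9% of the speed of light, so relativistic corrections would be needed for a more accurate calculation.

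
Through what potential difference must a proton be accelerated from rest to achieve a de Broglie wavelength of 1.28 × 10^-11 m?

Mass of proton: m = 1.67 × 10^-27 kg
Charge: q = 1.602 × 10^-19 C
5.01 V

From λ = h/√(2mqV), we solve for V:

λ² = h²/(2mqV)
V = h²/(2mqλ²)
V = (6.626 × 10^-34 J·s)² / (2 × 1.67 × 10^-27 kg × 1.602 × 10^-19 C × (1.28 × 10^-11 m)²)
V = 5.01 V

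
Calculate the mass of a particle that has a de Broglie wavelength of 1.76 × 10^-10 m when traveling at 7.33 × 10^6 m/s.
5.14 × 10^-31 kg

From the de Broglie relation λ = h/(mv), we solve for m:

m = h/(λv)
m = (6.626 × 10^-34 J·s) / (1.76 × 10^-10 m × 7.33 × 10^6 m/s)
m = 5.14 × 10^-31 kg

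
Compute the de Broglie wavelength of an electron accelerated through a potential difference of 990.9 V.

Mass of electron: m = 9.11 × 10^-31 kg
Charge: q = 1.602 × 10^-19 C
3.90 × 10^-11 m

When a particle is accelerated through voltage V, it gains kinetic energy KE = qV.

The de Broglie wavelength is then λ = h/√(2mqV):

λ = h/√(2mqV)
λ = (6.626 × 10^-34 J·s) / √(2 × 9.11 × 10^-31 kg × 1.602 × 10^-19 C × 990.9 V)
λ = 3.90 × 10^-11 m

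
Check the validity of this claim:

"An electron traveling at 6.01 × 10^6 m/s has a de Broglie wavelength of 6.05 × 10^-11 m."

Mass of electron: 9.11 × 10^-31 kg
False

The claim is incorrect.

Using λ = h/(mv):
λ = (6.626 × 10^-34 J·s) / (9.11 × 10^-31 kg × 6.01 × 10^6 m/s)
λ = 1.21 × 10^-10 m

The actual wavelength differs from the claimed 6.05 × 10^-11 m.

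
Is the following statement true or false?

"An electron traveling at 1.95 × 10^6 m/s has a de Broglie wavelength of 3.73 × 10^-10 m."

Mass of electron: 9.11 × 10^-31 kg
True

The claim is correct.

Using λ = h/(mv):
λ = (6.626 × 10^-34 J·s) / (9.11 × 10^-31 kg × 1.95 × 10^6 m/s)
λ = 3.73 × 10^-10 m

This matches the claimed value.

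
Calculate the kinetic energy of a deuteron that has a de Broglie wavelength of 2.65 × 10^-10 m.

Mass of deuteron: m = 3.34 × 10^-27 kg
9.36 × 10^-22 J (or 5.84 × 10^-3 eV)

From λ = h/√(2mKE), we solve for KE:

λ² = h²/(2mKE)
KE = h²/(2mλ²)
KE = (6.626 × 10^-34 J·s)² / (2 × 3.34 × 10^-27 kg × (2.65 × 10^-10 m)²)
KE = 9.36 × 10^-22 J
KE = 5.84 × 10^-3 eV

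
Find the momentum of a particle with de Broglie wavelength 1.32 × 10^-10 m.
5.02 × 10^-24 kg·m/s

From the de Broglie relation λ = h/p, we solve for p:

p = h/λ
p = (6.626 × 10^-34 J·s) / (1.32 × 10^-10 m)
p = 5.02 × 10^-24 kg·m/s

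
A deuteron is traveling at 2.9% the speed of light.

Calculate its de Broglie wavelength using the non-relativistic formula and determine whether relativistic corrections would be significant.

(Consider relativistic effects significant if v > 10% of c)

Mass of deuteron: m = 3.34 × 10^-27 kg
No, relativistic corrections are not needed.

Using the non-relativistic de Broglie formula λ = h/(mv):

v = 2.9% × c = 8.694 × 10^6 m/s

λ = h/(mv)
λ = (6.626 × 10^-34 J·s) / (3.34 × 10^-27 kg × 8.694 × 10^6 m/s)
λ = 2.28 × 10^-14 m

Since v = 2.9% of c < 10% of c, relativistic corrections are NOT significant and this non-relativistic result is a good approximation.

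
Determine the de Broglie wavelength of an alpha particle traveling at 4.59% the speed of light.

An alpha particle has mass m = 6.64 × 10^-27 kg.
7.25 × 10^-15 m

Using the de Broglie relation λ = h/(mv):

v = 4.59% × c = 1.376 × 10^7 m/s

λ = h/(mv)
λ = (6.626 × 10^-34 J·s) / (6.64 × 10^-27 kg × 1.376 × 10^7 m/s)
λ = 7.25 × 10^-15 m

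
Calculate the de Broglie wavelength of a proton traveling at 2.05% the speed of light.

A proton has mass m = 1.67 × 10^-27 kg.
6.46 × 10^-14 m

Using the de Broglie relation λ = h/(mv):

v = 2.05% × c = 6.146 × 10^6 m/s

λ = h/(mv)
λ = (6.626 × 10^-34 J·s) / (1.67 × 10^-27 kg × 6.146 × 10^6 m/s)
λ = 6.46 × 10^-14 m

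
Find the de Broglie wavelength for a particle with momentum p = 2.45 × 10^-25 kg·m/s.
2.70 × 10^-9 m

Using the de Broglie relation λ = h/p:

λ = h/p
λ = (6.626 × 10^-34 J·s) / (2.45 × 10^-25 kg·m/s)
λ = 2.70 × 10^-9 m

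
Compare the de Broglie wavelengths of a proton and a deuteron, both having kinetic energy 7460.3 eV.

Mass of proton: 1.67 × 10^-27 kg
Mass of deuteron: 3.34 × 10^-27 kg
The proton has the longer wavelength.

Using λ = h/√(2mKE):

For proton: λ₁ = h/√(2m₁KE) = 3.32 × 10^-13 m
For deuteron: λ₂ = h/√(2m₂KE) = 2.34 × 10^-13 m

Since λ ∝ 1/√m at constant kinetic energy, the lighter particle has the longer wavelength.

The proton has the longer de Broglie wavelength.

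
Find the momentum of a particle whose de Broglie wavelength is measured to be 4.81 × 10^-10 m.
1.38 × 10^-24 kg·m/s

From the de Broglie relation λ = h/p, we solve for p:

p = h/λ
p = (6.626 × 10^-34 J·s) / (4.81 × 10^-10 m)
p = 1.38 × 10^-24 kg·m/s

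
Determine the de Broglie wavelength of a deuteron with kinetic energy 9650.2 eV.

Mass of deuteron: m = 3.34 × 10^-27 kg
2.06 × 10^-13 m

Using λ = h/√(2mKE):

First convert KE to Joules: KE = 9650.2 eV = 1.546 × 10^-15 J

λ = h/√(2mKE)
λ = (6.626 × 10^-34 J·s) / √(2 × 3.34 × 10^-27 kg × 1.546 × 10^-15 J)
λ = 2.06 × 10^-13 m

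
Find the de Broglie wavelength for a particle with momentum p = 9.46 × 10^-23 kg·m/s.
7.00 × 10^-12 m

Using the de Broglie relation λ = h/p:

λ = h/p
λ = (6.626 × 10^-34 J·s) / (9.46 × 10^-23 kg·m/s)
λ = 7.00 × 10^-12 m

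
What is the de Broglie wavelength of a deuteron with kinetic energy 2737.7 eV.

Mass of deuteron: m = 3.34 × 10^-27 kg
3.87 × 10^-13 m

Using λ = h/√(2mKE):

First convert KE to Joules: KE = 2737.7 eV = 4.386 × 10^-16 J

λ = h/√(2mKE)
λ = (6.626 × 10^-34 J·s) / √(2 × 3.34 × 10^-27 kg × 4.386 × 10^-16 J)
λ = 3.87 × 10^-13 m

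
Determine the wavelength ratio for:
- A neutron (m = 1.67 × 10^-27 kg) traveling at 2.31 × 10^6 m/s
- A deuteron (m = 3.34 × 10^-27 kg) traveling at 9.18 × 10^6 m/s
λ₁/λ₂ = 7.95

Using λ = h/(mv):

λ₁ = h/(m₁v₁) = 1.72 × 10^-13 m
λ₂ = h/(m₂v₂) = 2.16 × 10^-14 m

Ratio λ₁/λ₂ = (m₂v₂)/(m₁v₁)
         = (3.34 × 10^-27 kg × 9.18 × 10^6 m/s) / (1.67 × 10^-27 kg × 2.31 × 10^6 m/s)
         = 7.95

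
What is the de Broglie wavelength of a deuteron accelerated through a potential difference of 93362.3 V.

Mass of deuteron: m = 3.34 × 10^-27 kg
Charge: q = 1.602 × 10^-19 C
6.63 × 10^-14 m

When a particle is accelerated through voltage V, it gains kinetic energy KE = qV.

The de Broglie wavelength is then λ = h/√(2mqV):

λ = h/√(2mqV)
λ = (6.626 × 10^-34 J·s) / √(2 × 3.34 × 10^-27 kg × 1.602 × 10^-19 C × 93362.3 V)
λ = 6.63 × 10^-14 m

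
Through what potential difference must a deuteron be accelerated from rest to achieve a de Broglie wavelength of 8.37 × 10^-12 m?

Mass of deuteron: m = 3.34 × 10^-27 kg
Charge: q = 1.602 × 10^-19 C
5.86 V

From λ = h/√(2mqV), we solve for V:

λ² = h²/(2mqV)
V = h²/(2mqλ²)
V = (6.626 × 10^-34 J·s)² / (2 × 3.34 × 10^-27 kg × 1.602 × 10^-19 C × (8.37 × 10^-12 m)²)
V = 5.86 V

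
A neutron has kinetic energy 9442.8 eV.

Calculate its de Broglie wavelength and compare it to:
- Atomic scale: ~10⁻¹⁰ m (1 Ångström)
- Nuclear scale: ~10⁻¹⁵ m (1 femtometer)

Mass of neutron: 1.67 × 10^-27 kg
λ = 2.95 × 10^-13 m, which is between nuclear and atomic scales.

Using λ = h/√(2mKE):

KE = 9442.8 eV = 1.513 × 10^-15 J

λ = h/√(2mKE)
λ = (6.626 × 10^-34 J·s) / √(2 × 1.67 × 10^-27 kg × 1.513 × 10^-15 J)
λ = 2.95 × 10^-13 m

Comparison:
- Atomic scale (10⁻¹⁰ m): λ is 0.0029× this size
- Nuclear scale (10⁻¹⁵ m): λ is 2.9e+02× this size

The wavelength is between nuclear and atomic scales.

This wavelength is appropriate for probing atomic structure but too large for nuclear physics experiments.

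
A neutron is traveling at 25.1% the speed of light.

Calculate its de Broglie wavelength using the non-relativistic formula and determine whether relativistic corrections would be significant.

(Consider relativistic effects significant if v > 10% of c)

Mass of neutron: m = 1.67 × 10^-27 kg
Yes, relativistic corrections are needed.

Using the non-relativistic de Broglie formula λ = h/(mv):

v = 25.1% × c = 7.525 × 10^7 m/s

λ = h/(mv)
λ = (6.626 × 10^-34 J·s) / (1.67 × 10^-27 kg × 7.525 × 10^7 m/s)
λ = 5.27 × 10^-15 m

Since v = 25.1% of c > 10% of c, relativistic corrections ARE significant and the actual wavelength would differ from this non-relativistic estimate.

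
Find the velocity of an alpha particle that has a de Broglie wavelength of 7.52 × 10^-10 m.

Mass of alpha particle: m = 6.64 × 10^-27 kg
1.33 × 10^2 m/s

From the de Broglie relation λ = h/(mv), we solve for v:

v = h/(mλ)
v = (6.626 × 10^-34 J·s) / (6.64 × 10^-27 kg × 7.52 × 10^-10 m)
v = 1.33 × 10^2 m/s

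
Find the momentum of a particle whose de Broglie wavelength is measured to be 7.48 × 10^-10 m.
8.86 × 10^-25 kg·m/s

From the de Broglie relation λ = h/p, we solve for p:

p = h/λ
p = (6.626 × 10^-34 J·s) / (7.48 × 10^-10 m)
p = 8.86 × 10^-25 kg·m/s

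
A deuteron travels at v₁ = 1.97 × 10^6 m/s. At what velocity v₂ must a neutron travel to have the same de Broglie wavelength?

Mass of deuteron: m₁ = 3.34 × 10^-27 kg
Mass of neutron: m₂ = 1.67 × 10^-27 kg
v₂ = 3.94 × 10^6 m/s

For equal de Broglie wavelengths: λ₁ = λ₂

h/(m₁v₁) = h/(m₂v₂)
m₁v₁ = m₂v₂
v₂ = v₁ · (m₁/m₂)

v₂ = 1.97 × 10^6 m/s × (3.34 × 10^-27 kg / 1.67 × 10^-27 kg)
v₂ = 3.94 × 10^6 m/s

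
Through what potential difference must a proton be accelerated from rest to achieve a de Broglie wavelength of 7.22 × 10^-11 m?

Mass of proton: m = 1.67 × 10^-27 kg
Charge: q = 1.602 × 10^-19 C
1.57 × 10^-1 V

From λ = h/√(2mqV), we solve for V:

λ² = h²/(2mqV)
V = h²/(2mqλ²)
V = (6.626 × 10^-34 J·s)² / (2 × 1.67 × 10^-27 kg × 1.602 × 10^-19 C × (7.22 × 10^-11 m)²)
V = 1.57 × 10^-1 V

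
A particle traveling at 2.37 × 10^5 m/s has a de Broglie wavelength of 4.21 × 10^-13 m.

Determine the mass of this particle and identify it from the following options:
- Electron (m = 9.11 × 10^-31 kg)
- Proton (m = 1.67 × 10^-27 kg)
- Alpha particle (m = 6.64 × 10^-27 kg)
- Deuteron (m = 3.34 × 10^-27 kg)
The particle is an alpha particle.

From λ = h/(mv), solve for mass:

m = h/(λv)
m = (6.626 × 10^-34 J·s) / (4.21 × 10^-13 m × 2.37 × 10^5 m/s)
m = 6.64 × 10^-27 kg

Comparing with the listed masses, this is closest to an alpha particle.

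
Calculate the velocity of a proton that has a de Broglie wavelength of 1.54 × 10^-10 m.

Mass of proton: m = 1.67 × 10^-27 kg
2.58 × 10^3 m/s

From the de Broglie relation λ = h/(mv), we solve for v:

v = h/(mλ)
v = (6.626 × 10^-34 J·s) / (1.67 × 10^-27 kg × 1.54 × 10^-10 m)
v = 2.58 × 10^3 m/s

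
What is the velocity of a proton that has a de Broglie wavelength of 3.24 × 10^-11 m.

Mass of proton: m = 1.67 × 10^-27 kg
1.22 × 10^4 m/s

From the de Broglie relation λ = h/(mv), we solve for v:

v = h/(mλ)
v = (6.626 × 10^-34 J·s) / (1.67 × 10^-27 kg × 3.24 × 10^-11 m)
v = 1.22 × 10^4 m/s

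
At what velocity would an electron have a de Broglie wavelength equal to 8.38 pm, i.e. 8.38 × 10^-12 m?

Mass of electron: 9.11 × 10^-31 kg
8.68 × 10^7 m/s

From λ = h/(mv), solve for v:

v = h/(mλ)
v = (6.626 × 10^-34 J·s) / (9.11 × 10^-31 kg × 8.38 × 10^-12 m)
v = 8.68 × 10^7 m/s

Note: This velocity is 29.0% of the speed of light, so relativistic corrections would be needed for a more accurate calculation.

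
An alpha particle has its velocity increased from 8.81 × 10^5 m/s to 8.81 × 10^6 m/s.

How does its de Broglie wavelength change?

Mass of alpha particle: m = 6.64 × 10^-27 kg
The wavelength decreases by a factor of 10.

Using λ = h/(mv):

Initial wavelength: λ₁ = h/(mv₁) = 1.13 × 10^-13 m
Final wavelength: λ₂ = h/(mv₂) = 1.13 × 10^-14 m

Since λ ∝ 1/v, when velocity increases by a factor of 10, the wavelength decreases by a factor of 10.

λ₂/λ₁ = v₁/v₂ = 1/10

The wavelength decreases by a factor of 10.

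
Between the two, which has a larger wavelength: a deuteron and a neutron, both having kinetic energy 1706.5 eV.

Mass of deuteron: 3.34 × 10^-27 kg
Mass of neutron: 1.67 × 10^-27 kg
The neutron has the longer wavelength.

Using λ = h/√(2mKE):

For deuteron: λ₁ = h/√(2m₁KE) = 4.90 × 10^-13 m
For neutron: λ₂ = h/√(2m₂KE) = 6.93 × 10^-13 m

Since λ ∝ 1/√m at constant kinetic energy, the lighter particle has the longer wavelength.

The neutron has the longer de Broglie wavelength.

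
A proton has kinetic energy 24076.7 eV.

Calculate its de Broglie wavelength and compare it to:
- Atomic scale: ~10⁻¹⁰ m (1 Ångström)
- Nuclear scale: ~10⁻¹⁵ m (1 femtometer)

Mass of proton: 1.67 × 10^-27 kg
λ = 1.85 × 10^-13 m, which is between nuclear and atomic scales.

Using λ = h/√(2mKE):

KE = 24076.7 eV = 3.858 × 10^-15 J

λ = h/√(2mKE)
λ = (6.626 × 10^-34 J·s) / √(2 × 1.67 × 10^-27 kg × 3.858 × 10^-15 J)
λ = 1.85 × 10^-13 m

Comparison:
- Atomic scale (10⁻¹⁰ m): λ is 0.0018× this size
- Nuclear scale (10⁻¹⁵ m): λ is 1.8e+02× this size

The wavelength is between nuclear and atomic scales.

This wavelength is appropriate for probing atomic structure but too large for nuclear physics experiments.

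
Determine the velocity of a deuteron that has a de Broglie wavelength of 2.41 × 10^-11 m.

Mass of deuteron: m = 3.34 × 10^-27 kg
8.23 × 10^3 m/s

From the de Broglie relation λ = h/(mv), we solve for v:

v = h/(mλ)
v = (6.626 × 10^-34 J·s) / (3.34 × 10^-27 kg × 2.41 × 10^-11 m)
v = 8.23 × 10^3 m/s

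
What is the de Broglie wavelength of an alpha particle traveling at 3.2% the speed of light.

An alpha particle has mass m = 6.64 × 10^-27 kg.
1.04 × 10^-14 m

Using the de Broglie relation λ = h/(mv):

v = 3.2% × c = 9.593 × 10^6 m/s

λ = h/(mv)
λ = (6.626 × 10^-34 J·s) / (6.64 × 10^-27 kg × 9.593 × 10^6 m/s)
λ = 1.04 × 10^-14 m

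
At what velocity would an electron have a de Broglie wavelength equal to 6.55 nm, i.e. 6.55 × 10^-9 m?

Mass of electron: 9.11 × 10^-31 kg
1.11 × 10^5 m/s

From λ = h/(mv), solve for v:

v = h/(mλ)
v = (6.626 × 10^-34 J·s) / (9.11 × 10^-31 kg × 6.55 × 10^-9 m)
v = 1.11 × 10^5 m/s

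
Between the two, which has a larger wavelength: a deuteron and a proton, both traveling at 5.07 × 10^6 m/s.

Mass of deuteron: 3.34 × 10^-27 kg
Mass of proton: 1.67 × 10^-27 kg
The proton has the longer wavelength.

Using λ = h/(mv), since both particles have the same velocity, the wavelength depends only on mass.

For deuteron: λ₁ = h/(m₁v) = 3.91 × 10^-14 m
For proton: λ₂ = h/(m₂v) = 7.83 × 10^-14 m

Since λ ∝ 1/m at constant velocity, the lighter particle has the longer wavelength.

The proton has the longer de Broglie wavelength.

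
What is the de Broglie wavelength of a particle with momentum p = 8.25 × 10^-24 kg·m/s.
8.03 × 10^-11 m

Using the de Broglie relation λ = h/p:

λ = h/p
λ = (6.626 × 10^-34 J·s) / (8.25 × 10^-24 kg·m/s)
λ = 8.03 × 10^-11 m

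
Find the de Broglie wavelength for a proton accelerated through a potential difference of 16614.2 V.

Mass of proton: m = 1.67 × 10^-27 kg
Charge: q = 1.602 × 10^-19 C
2.22 × 10^-13 m

When a particle is accelerated through voltage V, it gains kinetic energy KE = qV.

The de Broglie wavelength is then λ = h/√(2mqV):

λ = h/√(2mqV)
λ = (6.626 × 10^-34 J·s) / √(2 × 1.67 × 10^-27 kg × 1.602 × 10^-19 C × 16614.2 V)
λ = 2.22 × 10^-13 m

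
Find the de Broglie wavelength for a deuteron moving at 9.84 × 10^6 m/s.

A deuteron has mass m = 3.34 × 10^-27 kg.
2.02 × 10^-14 m

Using the de Broglie relation λ = h/(mv):

λ = h/(mv)
λ = (6.626 × 10^-34 J·s) / (3.34 × 10^-27 kg × 9.84 × 10^6 m/s)
λ = 2.02 × 10^-14 m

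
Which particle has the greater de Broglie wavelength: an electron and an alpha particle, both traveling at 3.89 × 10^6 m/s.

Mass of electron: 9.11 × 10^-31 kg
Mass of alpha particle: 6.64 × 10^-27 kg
The electron has the longer wavelength.

Using λ = h/(mv), since both particles have the same velocity, the wavelength depends only on mass.

For electron: λ₁ = h/(m₁v) = 1.87 × 10^-10 m
For alpha particle: λ₂ = h/(m₂v) = 2.57 × 10^-14 m

Since λ ∝ 1/m at constant velocity, the lighter particle has the longer wavelength.

The electron has the longer de Broglie wavelength.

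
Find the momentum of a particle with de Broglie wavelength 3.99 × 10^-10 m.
1.66 × 10^-24 kg·m/s

From the de Broglie relation λ = h/p, we solve for p:

p = h/λ
p = (6.626 × 10^-34 J·s) / (3.99 × 10^-10 m)
p = 1.66 × 10^-24 kg·m/s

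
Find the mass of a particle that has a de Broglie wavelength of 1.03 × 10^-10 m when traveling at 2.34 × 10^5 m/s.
2.75 × 10^-29 kg

From the de Broglie relation λ = h/(mv), we solve for m:

m = h/(λv)
m = (6.626 × 10^-34 J·s) / (1.03 × 10^-10 m × 2.34 × 10^5 m/s)
m = 2.75 × 10^-29 kg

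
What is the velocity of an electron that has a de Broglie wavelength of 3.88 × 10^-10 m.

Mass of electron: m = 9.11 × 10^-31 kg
1.87 × 10^6 m/s

From the de Broglie relation λ = h/(mv), we solve for v:

v = h/(mλ)
v = (6.626 × 10^-34 J·s) / (9.11 × 10^-31 kg × 3.88 × 10^-10 m)
v = 1.87 × 10^6 m/s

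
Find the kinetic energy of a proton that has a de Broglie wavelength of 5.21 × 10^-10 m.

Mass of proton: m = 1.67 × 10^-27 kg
4.84 × 10^-22 J (or 3.02 × 10^-3 eV)

From λ = h/√(2mKE), we solve for KE:

λ² = h²/(2mKE)
KE = h²/(2mλ²)
KE = (6.626 × 10^-34 J·s)² / (2 × 1.67 × 10^-27 kg × (5.21 × 10^-10 m)²)
KE = 4.84 × 10^-22 J
KE = 3.02 × 10^-3 eV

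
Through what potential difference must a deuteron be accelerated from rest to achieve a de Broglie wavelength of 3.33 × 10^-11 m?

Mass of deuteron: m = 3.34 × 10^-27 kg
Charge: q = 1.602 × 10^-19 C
3.70 × 10^-1 V

From λ = h/√(2mqV), we solve for V:

λ² = h²/(2mqV)
V = h²/(2mqλ²)
V = (6.626 × 10^-34 J·s)² / (2 × 3.34 × 10^-27 kg × 1.602 × 10^-19 C × (3.33 × 10^-11 m)²)
V = 3.70 × 10^-1 V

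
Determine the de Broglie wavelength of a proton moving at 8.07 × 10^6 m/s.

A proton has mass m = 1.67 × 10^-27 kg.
4.92 × 10^-14 m

Using the de Broglie relation λ = h/(mv):

λ = h/(mv)
λ = (6.626 × 10^-34 J·s) / (1.67 × 10^-27 kg × 8.07 × 10^6 m/s)
λ = 4.92 × 10^-14 m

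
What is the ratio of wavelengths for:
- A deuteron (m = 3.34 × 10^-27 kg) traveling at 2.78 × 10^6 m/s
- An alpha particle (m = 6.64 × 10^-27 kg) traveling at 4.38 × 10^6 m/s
λ₁/λ₂ = 3.13

Using λ = h/(mv):

λ₁ = h/(m₁v₁) = 7.14 × 10^-14 m
λ₂ = h/(m₂v₂) = 2.28 × 10^-14 m

Ratio λ₁/λ₂ = (m₂v₂)/(m₁v₁)
         = (6.64 × 10^-27 kg × 4.38 × 10^6 m/s) / (3.34 × 10^-27 kg × 2.78 × 10^6 m/s)
         = 3.13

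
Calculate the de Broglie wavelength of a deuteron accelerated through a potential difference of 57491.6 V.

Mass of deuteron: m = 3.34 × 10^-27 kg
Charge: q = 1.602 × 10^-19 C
8.45 × 10^-14 m

When a particle is accelerated through voltage V, it gains kinetic energy KE = qV.

The de Broglie wavelength is then λ = h/√(2mqV):

λ = h/√(2mqV)
λ = (6.626 × 10^-34 J·s) / √(2 × 3.34 × 10^-27 kg × 1.602 × 10^-19 C × 57491.6 V)
λ = 8.45 × 10^-14 m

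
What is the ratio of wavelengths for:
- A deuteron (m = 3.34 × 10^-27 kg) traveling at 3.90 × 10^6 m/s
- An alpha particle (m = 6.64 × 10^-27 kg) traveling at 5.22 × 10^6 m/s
λ₁/λ₂ = 2.66

Using λ = h/(mv):

λ₁ = h/(m₁v₁) = 5.09 × 10^-14 m
λ₂ = h/(m₂v₂) = 1.91 × 10^-14 m

Ratio λ₁/λ₂ = (m₂v₂)/(m₁v₁)
         = (6.64 × 10^-27 kg × 5.22 × 10^6 m/s) / (3.34 × 10^-27 kg × 3.90 × 10^6 m/s)
         = 2.66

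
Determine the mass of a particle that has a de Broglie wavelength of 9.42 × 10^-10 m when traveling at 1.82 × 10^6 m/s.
3.86 × 10^-31 kg

From the de Broglie relation λ = h/(mv), we solve for m:

m = h/(λv)
m = (6.626 × 10^-34 J·s) / (9.42 × 10^-10 m × 1.82 × 10^6 m/s)
m = 3.86 × 10^-31 kg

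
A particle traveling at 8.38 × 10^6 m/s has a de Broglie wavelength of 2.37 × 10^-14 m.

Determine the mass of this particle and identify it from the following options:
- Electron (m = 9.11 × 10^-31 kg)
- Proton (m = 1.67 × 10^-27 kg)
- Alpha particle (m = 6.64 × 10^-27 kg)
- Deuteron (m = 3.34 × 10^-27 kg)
The particle is a deuteron.

From λ = h/(mv), solve for mass:

m = h/(λv)
m = (6.626 × 10^-34 J·s) / (2.37 × 10^-14 m × 8.38 × 10^6 m/s)
m = 3.34 × 10^-27 kg

Comparing with the listed masses, this is closest to a deuteron.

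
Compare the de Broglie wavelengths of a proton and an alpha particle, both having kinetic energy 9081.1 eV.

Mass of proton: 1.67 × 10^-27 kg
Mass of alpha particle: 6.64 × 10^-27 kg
The proton has the longer wavelength.

Using λ = h/√(2mKE):

For proton: λ₁ = h/√(2m₁KE) = 3.01 × 10^-13 m
For alpha particle: λ₂ = h/√(2m₂KE) = 1.51 × 10^-13 m

Since λ ∝ 1/√m at constant kinetic energy, the lighter particle has the longer wavelength.

The proton has the longer de Broglie wavelength.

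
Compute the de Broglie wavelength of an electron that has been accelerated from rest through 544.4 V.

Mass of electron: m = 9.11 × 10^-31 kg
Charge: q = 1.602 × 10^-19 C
5.26 × 10^-11 m

When a particle is accelerated through voltage V, it gains kinetic energy KE = qV.

The de Broglie wavelength is then λ = h/√(2mqV):

λ = h/√(2mqV)
λ = (6.626 × 10^-34 J·s) / √(2 × 9.11 × 10^-31 kg × 1.602 × 10^-19 C × 544.4 V)
λ = 5.26 × 10^-11 m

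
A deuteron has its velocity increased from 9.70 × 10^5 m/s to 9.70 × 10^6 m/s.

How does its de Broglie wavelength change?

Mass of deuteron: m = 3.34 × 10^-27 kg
The wavelength decreases by a factor of 10.

Using λ = h/(mv):

Initial wavelength: λ₁ = h/(mv₁) = 2.05 × 10^-13 m
Final wavelength: λ₂ = h/(mv₂) = 2.05 × 10^-14 m

Since λ ∝ 1/v, when velocity increases by a factor of 10, the wavelength decreases by a factor of 10.

λ₂/λ₁ = v₁/v₂ = 1/10

The wavelength decreases by a factor of 10.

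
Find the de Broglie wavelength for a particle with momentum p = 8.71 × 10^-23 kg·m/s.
7.61 × 10^-12 m

Using the de Broglie relation λ = h/p:

λ = h/p
λ = (6.626 × 10^-34 J·s) / (8.71 × 10^-23 kg·m/s)
λ = 7.61 × 10^-12 m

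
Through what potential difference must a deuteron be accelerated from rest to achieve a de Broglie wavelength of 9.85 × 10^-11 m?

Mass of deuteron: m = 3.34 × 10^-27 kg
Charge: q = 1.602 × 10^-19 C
4.23 × 10^-2 V

From λ = h/√(2mqV), we solve for V:

λ² = h²/(2mqV)
V = h²/(2mqλ²)
V = (6.626 × 10^-34 J·s)² / (2 × 3.34 × 10^-27 kg × 1.602 × 10^-19 C × (9.85 × 10^-11 m)²)
V = 4.23 × 10^-2 V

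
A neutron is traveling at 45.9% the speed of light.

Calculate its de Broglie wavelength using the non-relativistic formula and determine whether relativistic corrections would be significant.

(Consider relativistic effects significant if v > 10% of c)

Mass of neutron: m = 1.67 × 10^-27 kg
Yes, relativistic corrections are needed.

Using the non-relativistic de Broglie formula λ = h/(mv):

v = 45.9% × c = 1.376 × 10^8 m/s

λ = h/(mv)
λ = (6.626 × 10^-34 J·s) / (1.67 × 10^-27 kg × 1.376 × 10^8 m/s)
λ = 2.88 × 10^-15 m

Since v = 45.9% of c > 10% of c, relativistic corrections ARE significant and the actual wavelength would differ from this non-relativistic estimate.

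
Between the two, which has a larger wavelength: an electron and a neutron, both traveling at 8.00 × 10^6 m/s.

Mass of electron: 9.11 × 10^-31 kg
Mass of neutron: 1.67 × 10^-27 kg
The electron has the longer wavelength.

Using λ = h/(mv), since both particles have the same velocity, the wavelength depends only on mass.

For electron: λ₁ = h/(m₁v) = 9.09 × 10^-11 m
For neutron: λ₂ = h/(m₂v) = 4.96 × 10^-14 m

Since λ ∝ 1/m at constant velocity, the lighter particle has the longer wavelength.

The electron has the longer de Broglie wavelength.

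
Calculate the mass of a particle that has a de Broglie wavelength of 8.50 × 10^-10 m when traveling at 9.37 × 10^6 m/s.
8.32 × 10^-32 kg

From the de Broglie relation λ = h/(mv), we solve for m:

m = h/(λv)
m = (6.626 × 10^-34 J·s) / (8.50 × 10^-10 m × 9.37 × 10^6 m/s)
m = 8.32 × 10^-32 kg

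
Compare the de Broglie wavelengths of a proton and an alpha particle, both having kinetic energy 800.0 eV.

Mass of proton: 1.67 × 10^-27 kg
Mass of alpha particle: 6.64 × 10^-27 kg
The proton has the longer wavelength.

Using λ = h/√(2mKE):

For proton: λ₁ = h/√(2m₁KE) = 1.01 × 10^-12 m
For alpha particle: λ₂ = h/√(2m₂KE) = 5.08 × 10^-13 m

Since λ ∝ 1/√m at constant kinetic energy, the lighter particle has the longer wavelength.

The proton has the longer de Broglie wavelength.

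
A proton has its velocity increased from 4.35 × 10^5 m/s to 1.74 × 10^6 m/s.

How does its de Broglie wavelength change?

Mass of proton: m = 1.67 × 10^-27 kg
The wavelength decreases by a factor of 4.

Using λ = h/(mv):

Initial wavelength: λ₁ = h/(mv₁) = 9.12 × 10^-13 m
Final wavelength: λ₂ = h/(mv₂) = 2.28 × 10^-13 m

Since λ ∝ 1/v, when velocity increases by a factor of 4, the wavelength decreases by a factor of 4.

λ₂/λ₁ = v₁/v₂ = 1/4

The wavelength decreases by a factor of 4.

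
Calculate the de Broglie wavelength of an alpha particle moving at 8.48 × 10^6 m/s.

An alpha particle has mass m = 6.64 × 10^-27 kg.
1.18 × 10^-14 m

Using the de Broglie relation λ = h/(mv):

λ = h/(mv)
λ = (6.626 × 10^-34 J·s) / (6.64 × 10^-27 kg × 8.48 × 10^6 m/s)
λ = 1.18 × 10^-14 m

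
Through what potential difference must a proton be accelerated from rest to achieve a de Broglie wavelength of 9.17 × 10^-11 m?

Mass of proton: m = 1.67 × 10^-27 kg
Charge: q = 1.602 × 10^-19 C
9.76 × 10^-2 V

From λ = h/√(2mqV), we solve for V:

λ² = h²/(2mqV)
V = h²/(2mqλ²)
V = (6.626 × 10^-34 J·s)² / (2 × 1.67 × 10^-27 kg × 1.602 × 10^-19 C × (9.17 × 10^-11 m)²)
V = 9.76 × 10^-2 V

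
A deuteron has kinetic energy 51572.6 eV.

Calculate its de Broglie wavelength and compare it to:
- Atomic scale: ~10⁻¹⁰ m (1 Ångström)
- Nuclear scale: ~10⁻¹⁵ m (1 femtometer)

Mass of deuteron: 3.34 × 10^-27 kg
λ = 8.92 × 10^-14 m, which is between nuclear and atomic scales.

Using λ = h/√(2mKE):

KE = 51572.6 eV = 8.263 × 10^-15 J

λ = h/√(2mKE)
λ = (6.626 × 10^-34 J·s) / √(2 × 3.34 × 10^-27 kg × 8.263 × 10^-15 J)
λ = 8.92 × 10^-14 m

Comparison:
- Atomic scale (10⁻¹⁰ m): λ is 0.00089× this size
- Nuclear scale (10⁻¹⁵ m): λ is 89× this size

The wavelength is between nuclear and atomic scales.

This wavelength is appropriate for probing atomic structure but too large for nuclear physics experiments.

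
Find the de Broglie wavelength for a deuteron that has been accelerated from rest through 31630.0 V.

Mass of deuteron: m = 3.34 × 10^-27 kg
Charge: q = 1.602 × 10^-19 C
1.14 × 10^-13 m

When a particle is accelerated through voltage V, it gains kinetic energy KE = qV.

The de Broglie wavelength is then λ = h/√(2mqV):

λ = h/√(2mqV)
λ = (6.626 × 10^-34 J·s) / √(2 × 3.34 × 10^-27 kg × 1.602 × 10^-19 C × 31630.0 V)
λ = 1.14 × 10^-13 m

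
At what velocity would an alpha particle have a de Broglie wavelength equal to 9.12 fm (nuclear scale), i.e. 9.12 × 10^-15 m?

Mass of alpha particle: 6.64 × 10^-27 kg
1.09 × 10^7 m/s

From λ = h/(mv), solve for v:

v = h/(mλ)
v = (6.626 × 10^-34 J·s) / (6.64 × 10^-27 kg × 9.12 × 10^-15 m)
v = 1.09 × 10^7 m/s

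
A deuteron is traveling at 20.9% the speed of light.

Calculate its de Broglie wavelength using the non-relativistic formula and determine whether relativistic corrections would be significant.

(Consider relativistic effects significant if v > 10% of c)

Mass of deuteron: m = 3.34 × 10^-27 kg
Yes, relativistic corrections are needed.

Using the non-relativistic de Broglie formula λ = h/(mv):

v = 20.9% × c = 6.266 × 10^7 m/s

λ = h/(mv)
λ = (6.626 × 10^-34 J·s) / (3.34 × 10^-27 kg × 6.266 × 10^7 m/s)
λ = 3.17 × 10^-15 m

Since v = 20.9% of c > 10% of c, relativistic corrections ARE significant and the actual wavelength would differ from this non-relativistic estimate.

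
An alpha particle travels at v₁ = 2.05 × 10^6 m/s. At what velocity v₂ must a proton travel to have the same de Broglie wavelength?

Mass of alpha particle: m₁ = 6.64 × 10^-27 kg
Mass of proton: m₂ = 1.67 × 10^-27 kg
v₂ = 8.15 × 10^6 m/s

For equal de Broglie wavelengths: λ₁ = λ₂

h/(m₁v₁) = h/(m₂v₂)
m₁v₁ = m₂v₂
v₂ = v₁ · (m₁/m₂)

v₂ = 2.05 × 10^6 m/s × (6.64 × 10^-27 kg / 1.67 × 10^-27 kg)
v₂ = 8.15 × 10^6 m/s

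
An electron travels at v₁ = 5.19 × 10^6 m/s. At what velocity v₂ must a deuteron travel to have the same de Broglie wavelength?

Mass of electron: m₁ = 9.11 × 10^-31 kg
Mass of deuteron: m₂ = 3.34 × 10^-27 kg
v₂ = 1.42 × 10^3 m/s

For equal de Broglie wavelengths: λ₁ = λ₂

h/(m₁v₁) = h/(m₂v₂)
m₁v₁ = m₂v₂
v₂ = v₁ · (m₁/m₂)

v₂ = 5.19 × 10^6 m/s × (9.11 × 10^-31 kg / 3.34 × 10^-27 kg)
v₂ = 1.42 × 10^3 m/s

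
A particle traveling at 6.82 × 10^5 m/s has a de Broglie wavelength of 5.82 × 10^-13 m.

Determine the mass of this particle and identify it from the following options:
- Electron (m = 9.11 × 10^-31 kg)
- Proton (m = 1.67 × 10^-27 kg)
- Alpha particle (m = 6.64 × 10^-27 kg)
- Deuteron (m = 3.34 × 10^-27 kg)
The particle is a proton.

From λ = h/(mv), solve for mass:

m = h/(λv)
m = (6.626 × 10^-34 J·s) / (5.82 × 10^-13 m × 6.82 × 10^5 m/s)
m = 1.67 × 10^-27 kg

Comparing with the listed masses, this is closest to a proton.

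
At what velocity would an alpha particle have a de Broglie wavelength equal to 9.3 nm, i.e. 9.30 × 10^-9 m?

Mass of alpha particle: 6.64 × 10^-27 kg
1.07 × 10^1 m/s

From λ = h/(mv), solve for v:

v = h/(mλ)
v = (6.626 × 10^-34 J·s) / (6.64 × 10^-27 kg × 9.30 × 10^-9 m)
v = 1.07 × 10^1 m/s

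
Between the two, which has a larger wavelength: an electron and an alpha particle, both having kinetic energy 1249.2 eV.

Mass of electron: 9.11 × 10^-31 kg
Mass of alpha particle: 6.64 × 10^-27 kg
The electron has the longer wavelength.

Using λ = h/√(2mKE):

For electron: λ₁ = h/√(2m₁KE) = 3.47 × 10^-11 m
For alpha particle: λ₂ = h/√(2m₂KE) = 4.06 × 10^-13 m

Since λ ∝ 1/√m at constant kinetic energy, the lighter particle has the longer wavelength.

The electron has the longer de Broglie wavelength.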